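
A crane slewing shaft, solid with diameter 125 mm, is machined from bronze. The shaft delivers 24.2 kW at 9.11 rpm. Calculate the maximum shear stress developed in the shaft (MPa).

66.1 MPa

ω = 2π·9.11/60 = 0.9540 rad/s, so T = P/ω = 24.2×10³ / 0.9540 = 25370 N·m.
J = πd⁴/32 = π(0.125)⁴/32 = 2.397×10^-5 m⁴.
τ_max = T·r/J = 25370 × 0.0625 / 2.397×10^-5 = 6.615×10^7 Pa.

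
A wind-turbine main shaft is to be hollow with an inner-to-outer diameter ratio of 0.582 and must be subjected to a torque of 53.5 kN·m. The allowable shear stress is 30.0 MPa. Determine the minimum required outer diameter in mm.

For a hollow shaft with d_i/d_o = 0.582: τ_max = 16T/(π d_o³ (1−k⁴)), so d_o = [16T/(π τ_allow (1−k⁴))]^(1/3) = [16·53500/(π·3.00×10^7·0.8853)]^(1/3) = 0.2173 m.

217 mm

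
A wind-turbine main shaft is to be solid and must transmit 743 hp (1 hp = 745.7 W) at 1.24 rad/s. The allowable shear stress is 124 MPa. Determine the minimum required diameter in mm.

264 mm

ω = 1.24 rad/s, so T = P/ω = 743×745.7 / 1.240 = 446800 N·m.
For a solid shaft τ_max = 16T/(πd³), so d = (16T/(π τ_allow))^(1/3) = (16·446800/(π·1.24×10^8))^(1/3) = 0.2638 m.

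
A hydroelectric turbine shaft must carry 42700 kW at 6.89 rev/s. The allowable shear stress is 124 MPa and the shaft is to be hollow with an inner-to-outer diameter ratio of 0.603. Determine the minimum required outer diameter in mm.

ω = 2π·6.89 = 43.29 rad/s, so T = P/ω = 42700×10³ / 43.29 = 986300 N·m.
For a hollow shaft with d_i/d_o = 0.603: τ_max = 16T/(π d_o³ (1−k⁴)), so d_o = [16T/(π τ_allow (1−k⁴))]^(1/3) = [16·986300/(π·1.24×10^8·0.8678)]^(1/3) = 0.3601 m.

360 mm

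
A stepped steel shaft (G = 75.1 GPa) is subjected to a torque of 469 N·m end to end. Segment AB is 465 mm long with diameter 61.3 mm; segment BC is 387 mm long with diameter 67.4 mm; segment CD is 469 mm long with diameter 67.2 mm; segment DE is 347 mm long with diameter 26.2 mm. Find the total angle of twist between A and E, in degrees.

2.96°

J_AB = π(0.0613)⁴/32 = 1.39×10^-6 m⁴; J_BC = π(0.0674)⁴/32 = 2.03×10^-6 m⁴; J_CD = π(0.0672)⁴/32 = 2.00×10^-6 m⁴; J_DE = π(0.0262)⁴/32 = 4.63×10^-8 m⁴.
θ = (T/G)·Σ L_i/J_i = (469.0/75.1×10⁹)·(0.465/1.39×10^-6 + 0.387/2.03×10^-6 + 0.469/2.00×10^-6 + 0.347/4.63×10^-8) = 0.05160 rad.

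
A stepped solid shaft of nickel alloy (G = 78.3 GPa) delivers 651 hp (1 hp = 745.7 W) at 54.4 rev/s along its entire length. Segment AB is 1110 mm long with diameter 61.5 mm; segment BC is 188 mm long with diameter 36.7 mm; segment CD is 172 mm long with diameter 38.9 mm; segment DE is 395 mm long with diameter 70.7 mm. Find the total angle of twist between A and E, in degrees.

ω = 2π·54.4 = 341.8 rad/s, so T = P/ω = 651×745.7 / 341.8 = 1420 N·m.
J_AB = π(0.0615)⁴/32 = 1.40×10^-6 m⁴; J_BC = π(0.0367)⁴/32 = 1.78×10^-7 m⁴; J_CD = π(0.0389)⁴/32 = 2.25×10^-7 m⁴; J_DE = π(0.0707)⁴/32 = 2.45×10^-6 m⁴.
θ = (T/G)·Σ L_i/J_i = (1420/78.3×10⁹)·(1.11/1.40×10^-6 + 0.188/1.78×10^-7 + 0.172/2.25×10^-7 + 0.395/2.45×10^-6) = 0.05028 rad.

2.88°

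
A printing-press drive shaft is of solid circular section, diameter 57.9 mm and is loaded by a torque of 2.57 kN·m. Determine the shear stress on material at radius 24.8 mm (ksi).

8.38 ksi

J = πd⁴/32 = π(0.0579)⁴/32 = 1.103×10^-6 m⁴.
Shear stress varies linearly with radius: τ = T·r/J = 2570 × 0.0248 / 1.103×10^-6 = 5.777×10^7 Pa.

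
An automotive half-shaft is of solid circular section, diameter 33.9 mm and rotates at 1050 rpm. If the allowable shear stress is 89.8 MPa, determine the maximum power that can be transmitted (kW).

75.5 kW

J = πd⁴/32 = π(0.0339)⁴/32 = 1.297×10^-7 m⁴.
T_max = τ_allow·J/r = 8.98×10^7 × 1.297×10^-7 / 0.0169 = 686.9 N·m.
ω = 2π·1050/60 = 110.0 rad/s, so P_max = T_max·ω = 7.553×10^4 W.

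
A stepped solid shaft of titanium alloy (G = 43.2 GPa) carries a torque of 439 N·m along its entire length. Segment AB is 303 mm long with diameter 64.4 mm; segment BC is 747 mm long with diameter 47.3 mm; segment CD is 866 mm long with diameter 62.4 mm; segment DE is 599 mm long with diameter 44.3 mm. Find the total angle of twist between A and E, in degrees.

J_AB = π(0.0644)⁴/32 = 1.69×10^-6 m⁴; J_BC = π(0.0473)⁴/32 = 4.91×10^-7 m⁴; J_CD = π(0.0624)⁴/32 = 1.49×10^-6 m⁴; J_DE = π(0.0443)⁴/32 = 3.78×10^-7 m⁴.
θ = (T/G)·Σ L_i/J_i = (439.0/43.2×10⁹)·(0.303/1.69×10^-6 + 0.747/4.91×10^-7 + 0.866/1.49×10^-6 + 0.599/3.78×10^-7) = 0.03928 rad.

2.25°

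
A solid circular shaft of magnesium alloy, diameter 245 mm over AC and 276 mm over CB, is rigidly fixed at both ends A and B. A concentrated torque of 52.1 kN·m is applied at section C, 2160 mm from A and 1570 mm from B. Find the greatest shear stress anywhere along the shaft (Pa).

8.70e6 Pa

Compatibility: T_A·a/J_AC = T_B·b/J_CB with T_A + T_B = T₀.
J_AC = 3.54×10^-4 m⁴, J_CB = 5.70×10^-4 m⁴, so T_A = T₀·(J_AC/a)/((J_AC/a)+(J_CB/b)) = 16200 N·m, T_B = 35900 N·m.
τ in each portion: τ_AC = 5.61×10^6 Pa, τ_CB = 8.70×10^6 Pa; maximum is in CB.
τ_max = T_CB·r/J = 35900·0.138/5.70×10^-4 = 8.696×10^6 Pa.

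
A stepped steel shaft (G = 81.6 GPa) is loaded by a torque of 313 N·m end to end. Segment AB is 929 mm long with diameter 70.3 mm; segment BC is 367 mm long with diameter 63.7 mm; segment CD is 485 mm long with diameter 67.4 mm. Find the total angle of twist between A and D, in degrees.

J_AB = π(0.0703)⁴/32 = 2.40×10^-6 m⁴; J_BC = π(0.0637)⁴/32 = 1.62×10^-6 m⁴; J_CD = π(0.0674)⁴/32 = 2.03×10^-6 m⁴.
θ = (T/G)·Σ L_i/J_i = (313.0/81.6×10⁹)·(0.929/2.40×10^-6 + 0.367/1.62×10^-6 + 0.485/2.03×10^-6) = 3.275×10^-3 rad.

0.188°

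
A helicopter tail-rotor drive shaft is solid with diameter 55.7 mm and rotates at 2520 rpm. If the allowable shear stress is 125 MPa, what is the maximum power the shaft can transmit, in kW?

1120 kW

J = πd⁴/32 = π(0.0557)⁴/32 = 9.450×10^-7 m⁴.
T_max = τ_allow·J/r = 1.25×10^8 × 9.450×10^-7 / 0.0278 = 4241 N·m.
ω = 2π·2520/60 = 263.9 rad/s, so P_max = T_max·ω = 1.119×10^6 W.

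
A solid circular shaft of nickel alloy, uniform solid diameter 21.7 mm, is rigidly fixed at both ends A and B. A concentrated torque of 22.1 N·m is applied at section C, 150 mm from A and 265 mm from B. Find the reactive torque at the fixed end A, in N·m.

With uniform GJ and both ends fixed, compatibility θ_AC = θ_CB gives T_A·a = T_B·b, together with T_A + T_B = T₀.
T_A = T₀·b/(a+b) = 22.10·265/415.0 = 14.11 N·m; T_B = 7.988 N·m.

14.1 N·m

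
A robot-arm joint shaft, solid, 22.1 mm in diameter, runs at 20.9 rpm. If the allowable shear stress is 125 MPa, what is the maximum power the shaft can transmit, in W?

J = πd⁴/32 = π(0.0221)⁴/32 = 2.342×10^-8 m⁴.
T_max = τ_allow·J/r = 1.25×10^8 × 2.342×10^-8 / 0.0111 = 264.9 N·m.
ω = 2π·20.9/60 = 2.189 rad/s, so P_max = T_max·ω = 579.8 W.

580 W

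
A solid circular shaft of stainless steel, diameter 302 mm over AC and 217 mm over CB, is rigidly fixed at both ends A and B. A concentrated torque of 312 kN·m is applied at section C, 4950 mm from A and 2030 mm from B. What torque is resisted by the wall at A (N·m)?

189000 N·m

Compatibility: T_A·a/J_AC = T_B·b/J_CB with T_A + T_B = T₀.
J_AC = 8.17×10^-4 m⁴, J_CB = 2.18×10^-4 m⁴, so T_A = T₀·(J_AC/a)/((J_AC/a)+(J_CB/b)) = 189100 N·m, T_B = 122900 N·m.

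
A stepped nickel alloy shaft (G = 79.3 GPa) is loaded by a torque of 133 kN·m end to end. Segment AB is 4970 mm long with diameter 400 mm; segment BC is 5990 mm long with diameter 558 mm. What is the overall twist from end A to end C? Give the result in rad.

0.00437 rad

J_AB = π(0.400)⁴/32 = 2.51×10^-3 m⁴; J_BC = π(0.558)⁴/32 = 9.52×10^-3 m⁴.
θ = (T/G)·Σ L_i/J_i = (133000/79.3×10⁹)·(4.97/2.51×10^-3 + 5.99/9.52×10^-3) = 4.372×10^-3 rad.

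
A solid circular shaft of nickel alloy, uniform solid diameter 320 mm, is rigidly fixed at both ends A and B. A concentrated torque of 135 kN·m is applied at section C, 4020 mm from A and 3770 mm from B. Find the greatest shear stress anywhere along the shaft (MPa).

10.8 MPa

With uniform GJ and both ends fixed, compatibility θ_AC = θ_CB gives T_A·a = T_B·b, together with T_A + T_B = T₀.
T_A = T₀·b/(a+b) = 135000·3770/7790 = 65330 N·m; T_B = 69670 N·m.
τ in each portion: τ_AC = 1.02×10^7 Pa, τ_CB = 1.08×10^7 Pa; maximum is in CB.
τ_max = T_CB·r/J = 69670·0.160/1.03×10^-3 = 1.083×10^7 Pa.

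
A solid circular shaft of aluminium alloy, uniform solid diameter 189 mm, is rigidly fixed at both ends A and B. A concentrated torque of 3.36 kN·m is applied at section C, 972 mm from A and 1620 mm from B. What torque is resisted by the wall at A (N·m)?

With uniform GJ and both ends fixed, compatibility θ_AC = θ_CB gives T_A·a = T_B·b, together with T_A + T_B = T₀.
T_A = T₀·b/(a+b) = 3360·1620/2592 = 2100 N·m; T_B = 1260 N·m.

2100 N·m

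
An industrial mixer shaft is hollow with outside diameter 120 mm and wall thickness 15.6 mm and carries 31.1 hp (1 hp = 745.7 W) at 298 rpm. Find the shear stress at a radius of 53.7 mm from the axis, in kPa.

ω = 2π·298/60 = 31.21 rad/s, so T = P/ω = 31.1×745.7 / 31.21 = 743.2 N·m.
J = π(d_o⁴ − d_i⁴)/32 = π(0.120⁴ − 0.0888⁴)/32 = 1.425×10^-5 m⁴.
Shear stress varies linearly with radius: τ = T·r/J = 743.2 × 0.0537 / 1.425×10^-5 = 2.800×10^6 Pa.

2800 kPa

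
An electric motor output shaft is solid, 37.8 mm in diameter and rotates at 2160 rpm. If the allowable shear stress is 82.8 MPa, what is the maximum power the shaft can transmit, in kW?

199 kW

J = πd⁴/32 = π(0.0378)⁴/32 = 2.004×10^-7 m⁴.
T_max = τ_allow·J/r = 8.28×10^7 × 2.004×10^-7 / 0.0189 = 878.1 N·m.
ω = 2π·2160/60 = 226.2 rad/s, so P_max = T_max·ω = 1.986×10^5 W.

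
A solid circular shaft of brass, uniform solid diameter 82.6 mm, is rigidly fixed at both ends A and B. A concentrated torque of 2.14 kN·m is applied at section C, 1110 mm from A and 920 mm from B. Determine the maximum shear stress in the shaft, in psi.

With uniform GJ and both ends fixed, compatibility θ_AC = θ_CB gives T_A·a = T_B·b, together with T_A + T_B = T₀.
T_A = T₀·b/(a+b) = 2140·920/2030 = 969.9 N·m; T_B = 1170 N·m.
τ in each portion: τ_AC = 8.76×10^6 Pa, τ_CB = 1.06×10^7 Pa; maximum is in CB.
τ_max = T_CB·r/J = 1170·0.0413/4.57×10^-6 = 1.057×10^7 Pa.

1530 psi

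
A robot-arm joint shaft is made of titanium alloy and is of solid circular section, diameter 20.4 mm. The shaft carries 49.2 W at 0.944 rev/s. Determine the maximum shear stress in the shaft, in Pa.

4.98e6 Pa

ω = 2π·0.944 = 5.931 rad/s, so T = P/ω = 49.2 / 5.931 = 8.295 N·m.
J = πd⁴/32 = π(0.0204)⁴/32 = 1.700×10^-8 m⁴.
τ_max = T·r/J = 8.295 × 0.0102 / 1.700×10^-8 = 4.976×10^6 Pa.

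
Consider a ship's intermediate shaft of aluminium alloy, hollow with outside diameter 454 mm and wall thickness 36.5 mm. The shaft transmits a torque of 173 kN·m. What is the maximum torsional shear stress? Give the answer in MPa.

18.7 MPa

J = π(d_o⁴ − d_i⁴)/32 = π(0.454⁴ − 0.381⁴)/32 = 2.102×10^-3 m⁴.
τ_max = T·r/J = 173000 × 0.227 / 2.102×10^-3 = 1.868×10^7 Pa.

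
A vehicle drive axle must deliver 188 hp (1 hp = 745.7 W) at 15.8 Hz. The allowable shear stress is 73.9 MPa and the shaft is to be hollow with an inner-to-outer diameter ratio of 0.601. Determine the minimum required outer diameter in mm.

ω = 2π·15.8 = 99.27 rad/s, so T = P/ω = 188×745.7 / 99.27 = 1412 N·m.
For a hollow shaft with d_i/d_o = 0.601: τ_max = 16T/(π d_o³ (1−k⁴)), so d_o = [16T/(π τ_allow (1−k⁴))]^(1/3) = [16·1412/(π·7.39×10^7·0.8695)]^(1/3) = 0.04819 m.

48.2 mm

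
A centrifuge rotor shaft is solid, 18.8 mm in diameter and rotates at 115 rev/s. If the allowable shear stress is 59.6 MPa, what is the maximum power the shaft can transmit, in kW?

56.2 kW

J = πd⁴/32 = π(0.0188)⁴/32 = 1.226×10^-8 m⁴.
T_max = τ_allow·J/r = 5.96×10^7 × 1.226×10^-8 / 0.00940 = 77.76 N·m.
ω = 2π·115 = 722.6 rad/s, so P_max = T_max·ω = 5.619×10^4 W.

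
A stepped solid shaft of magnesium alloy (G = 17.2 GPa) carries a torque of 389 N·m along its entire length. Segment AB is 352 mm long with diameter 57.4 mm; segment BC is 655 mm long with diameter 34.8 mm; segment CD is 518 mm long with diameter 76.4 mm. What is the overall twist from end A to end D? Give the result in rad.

J_AB = π(0.0574)⁴/32 = 1.07×10^-6 m⁴; J_BC = π(0.0348)⁴/32 = 1.44×10^-7 m⁴; J_CD = π(0.0764)⁴/32 = 3.34×10^-6 m⁴.
θ = (T/G)·Σ L_i/J_i = (389.0/17.2×10⁹)·(0.352/1.07×10^-6 + 0.655/1.44×10^-7 + 0.518/3.34×10^-6) = 0.1139 rad.

0.114 rad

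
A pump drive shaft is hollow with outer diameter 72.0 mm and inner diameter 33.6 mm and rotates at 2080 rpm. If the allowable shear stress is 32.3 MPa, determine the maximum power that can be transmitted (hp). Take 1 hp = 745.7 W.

659 hp

J = π(d_o⁴ − d_i⁴)/32 = π(0.0720⁴ − 0.0336⁴)/32 = 2.513×10^-6 m⁴.
T_max = τ_allow·J/r = 3.23×10^7 × 2.513×10^-6 / 0.0360 = 2255 N·m.
ω = 2π·2080/60 = 217.8 rad/s, so P_max = T_max·ω = 4.912×10^5 W.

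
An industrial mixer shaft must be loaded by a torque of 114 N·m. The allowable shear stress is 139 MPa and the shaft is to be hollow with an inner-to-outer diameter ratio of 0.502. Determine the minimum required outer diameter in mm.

16.5 mm

For a hollow shaft with d_i/d_o = 0.502: τ_max = 16T/(π d_o³ (1−k⁴)), so d_o = [16T/(π τ_allow (1−k⁴))]^(1/3) = [16·114.0/(π·1.39×10^8·0.9365)]^(1/3) = 0.01646 m.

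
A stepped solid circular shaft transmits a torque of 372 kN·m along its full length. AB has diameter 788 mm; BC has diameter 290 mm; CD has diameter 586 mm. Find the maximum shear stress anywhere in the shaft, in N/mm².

Under the same torque, τ_max = 16T/(πd³) is largest where d is smallest — segment BC (d = 290 mm).
τ_max = 16·372000/(π·(0.290)³) = 7.768×10^7 Pa.

77.7 N/mm²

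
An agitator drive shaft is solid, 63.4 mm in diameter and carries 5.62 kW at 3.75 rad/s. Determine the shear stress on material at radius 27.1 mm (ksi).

3.71 ksi

ω = 3.75 rad/s, so T = P/ω = 5.62×10³ / 3.750 = 1499 N·m.
J = πd⁴/32 = π(0.0634)⁴/32 = 1.586×10^-6 m⁴.
Shear stress varies linearly with radius: τ = T·r/J = 1499 × 0.0271 / 1.586×10^-6 = 2.560×10^7 Pa.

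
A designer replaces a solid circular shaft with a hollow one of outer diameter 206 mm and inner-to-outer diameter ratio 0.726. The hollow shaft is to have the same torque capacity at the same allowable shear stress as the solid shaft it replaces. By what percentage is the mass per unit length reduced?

41.2 %

Equal τ_max and T ⇒ the solid shaft needs d_s³ = d_o³(1−k⁴), so d_s = 206·(1−0.726⁴)^(1/3) = 184.8 mm.
Area ratio A_h/A_s = d_o²(1−k²)/d_s² = (1−k²)/(1−k⁴)^(2/3) = 0.5875.
Mass saving = 1 − 0.5875 = 41.2 %.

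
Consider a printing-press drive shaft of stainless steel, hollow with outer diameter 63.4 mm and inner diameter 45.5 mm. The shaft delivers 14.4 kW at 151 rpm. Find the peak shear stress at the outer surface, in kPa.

ω = 2π·151/60 = 15.81 rad/s, so T = P/ω = 14.4×10³ / 15.81 = 910.7 N·m.
J = π(d_o⁴ − d_i⁴)/32 = π(0.0634⁴ − 0.0455⁴)/32 = 1.165×10^-6 m⁴.
τ_max = T·r/J = 910.7 × 0.0317 / 1.165×10^-6 = 2.477×10^7 Pa.

24800 kPa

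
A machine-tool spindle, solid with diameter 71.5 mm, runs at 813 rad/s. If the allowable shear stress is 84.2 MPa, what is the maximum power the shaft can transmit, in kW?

4910 kW

J = πd⁴/32 = π(0.0715)⁴/32 = 2.566×10^-6 m⁴.
T_max = τ_allow·J/r = 8.42×10^7 × 2.566×10^-6 / 0.0357 = 6043 N·m.
ω = 813 rad/s, so P_max = T_max·ω = 4.913×10^6 W.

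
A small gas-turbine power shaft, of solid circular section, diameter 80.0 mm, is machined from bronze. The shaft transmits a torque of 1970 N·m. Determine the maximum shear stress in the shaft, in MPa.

J = πd⁴/32 = π(0.0800)⁴/32 = 4.021×10^-6 m⁴.
τ_max = T·r/J = 1970 × 0.0400 / 4.021×10^-6 = 1.960×10^7 Pa.

19.6 MPa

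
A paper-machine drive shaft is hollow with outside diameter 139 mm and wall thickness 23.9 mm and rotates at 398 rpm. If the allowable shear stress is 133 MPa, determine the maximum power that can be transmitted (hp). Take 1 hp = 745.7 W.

J = π(d_o⁴ − d_i⁴)/32 = π(0.139⁴ − 0.0912⁴)/32 = 2.986×10^-5 m⁴.
T_max = τ_allow·J/r = 1.33×10^8 × 2.986×10^-5 / 0.0695 = 57140 N·m.
ω = 2π·398/60 = 41.68 rad/s, so P_max = T_max·ω = 2.381×10^6 W.

3190 hp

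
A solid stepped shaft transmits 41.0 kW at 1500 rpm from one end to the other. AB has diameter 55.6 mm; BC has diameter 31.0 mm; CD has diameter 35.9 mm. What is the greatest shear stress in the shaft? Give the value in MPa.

ω = 2π·1500/60 = 157.1 rad/s, so T = P/ω = 41.0×10³ / 157.1 = 261.0 N·m.
Under the same torque, τ_max = 16T/(πd³) is largest where d is smallest — segment BC (d = 31.0 mm).
τ_max = 16·261.0/(π·(0.0310)³) = 4.462×10^7 Pa.

44.6 MPa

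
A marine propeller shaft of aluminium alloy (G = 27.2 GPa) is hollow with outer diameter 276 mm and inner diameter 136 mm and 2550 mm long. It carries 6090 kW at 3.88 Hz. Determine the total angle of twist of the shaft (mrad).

43.7 mrad

ω = 2π·3.88 = 24.38 rad/s, so T = P/ω = 6090×10³ / 24.38 = 249800 N·m.
J = π(d_o⁴ − d_i⁴)/32 = π(0.276⁴ − 0.136⁴)/32 = 5.361×10^-4 m⁴.
θ = T·L/(G·J) = 249800 × 2.55 / (27.2×10⁹ × 5.361×10^-4) = 0.04368 rad.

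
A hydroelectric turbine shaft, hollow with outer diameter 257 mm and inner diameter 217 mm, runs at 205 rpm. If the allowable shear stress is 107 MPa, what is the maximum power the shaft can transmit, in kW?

3760 kW

J = π(d_o⁴ − d_i⁴)/32 = π(0.257⁴ − 0.217⁴)/32 = 2.106×10^-4 m⁴.
T_max = τ_allow·J/r = 1.07×10^8 × 2.106×10^-4 / 0.129 = 175400 N·m.
ω = 2π·205/60 = 21.47 rad/s, so P_max = T_max·ω = 3.765×10^6 W.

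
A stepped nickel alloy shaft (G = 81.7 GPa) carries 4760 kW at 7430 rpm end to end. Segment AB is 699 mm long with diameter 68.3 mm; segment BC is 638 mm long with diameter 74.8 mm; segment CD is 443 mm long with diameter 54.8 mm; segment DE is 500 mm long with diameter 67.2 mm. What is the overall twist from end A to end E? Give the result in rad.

0.0962 rad

ω = 2π·7430/60 = 778.1 rad/s, so T = P/ω = 4760×10³ / 778.1 = 6118 N·m.
J_AB = π(0.0683)⁴/32 = 2.14×10^-6 m⁴; J_BC = π(0.0748)⁴/32 = 3.07×10^-6 m⁴; J_CD = π(0.0548)⁴/32 = 8.85×10^-7 m⁴; J_DE = π(0.0672)⁴/32 = 2.00×10^-6 m⁴.
θ = (T/G)·Σ L_i/J_i = (6118/81.7×10⁹)·(0.699/2.14×10^-6 + 0.638/3.07×10^-6 + 0.443/8.85×10^-7 + 0.500/2.00×10^-6) = 0.09621 rad.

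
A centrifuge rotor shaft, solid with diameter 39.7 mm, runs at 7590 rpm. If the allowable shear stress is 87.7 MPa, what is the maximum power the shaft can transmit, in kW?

J = πd⁴/32 = π(0.0397)⁴/32 = 2.439×10^-7 m⁴.
T_max = τ_allow·J/r = 8.77×10^7 × 2.439×10^-7 / 0.0199 = 1077 N·m.
ω = 2π·7590/60 = 794.8 rad/s, so P_max = T_max·ω = 8.564×10^5 W.

856 kW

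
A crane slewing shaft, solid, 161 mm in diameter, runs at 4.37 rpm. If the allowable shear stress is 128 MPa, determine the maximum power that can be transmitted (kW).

J = πd⁴/32 = π(0.161)⁴/32 = 6.596×10^-5 m⁴.
T_max = τ_allow·J/r = 1.28×10^8 × 6.596×10^-5 / 0.0805 = 104900 N·m.
ω = 2π·4.37/60 = 0.4576 rad/s, so P_max = T_max·ω = 4.800×10^4 W.

48.0 kW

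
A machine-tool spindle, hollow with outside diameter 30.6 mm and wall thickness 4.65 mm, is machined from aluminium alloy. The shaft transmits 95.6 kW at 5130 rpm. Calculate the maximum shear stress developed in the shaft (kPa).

41300 kPa

ω = 2π·5130/60 = 537.2 rad/s, so T = P/ω = 95.6×10³ / 537.2 = 178.0 N·m.
J = π(d_o⁴ − d_i⁴)/32 = π(0.0306⁴ − 0.0213⁴)/32 = 6.587×10^-8 m⁴.
τ_max = T·r/J = 178.0 × 0.0153 / 6.587×10^-8 = 4.134×10^7 Pa.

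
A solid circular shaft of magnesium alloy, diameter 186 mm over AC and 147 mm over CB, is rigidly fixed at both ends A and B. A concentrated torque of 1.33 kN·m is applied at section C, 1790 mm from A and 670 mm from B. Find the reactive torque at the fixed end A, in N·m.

Compatibility: T_A·a/J_AC = T_B·b/J_CB with T_A + T_B = T₀.
J_AC = 1.18×10^-4 m⁴, J_CB = 4.58×10^-5 m⁴, so T_A = T₀·(J_AC/a)/((J_AC/a)+(J_CB/b)) = 651.2 N·m, T_B = 678.8 N·m.

651 N·m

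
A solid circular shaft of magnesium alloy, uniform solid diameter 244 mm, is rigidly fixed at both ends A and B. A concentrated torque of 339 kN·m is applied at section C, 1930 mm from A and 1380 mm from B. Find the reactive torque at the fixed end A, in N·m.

With uniform GJ and both ends fixed, compatibility θ_AC = θ_CB gives T_A·a = T_B·b, together with T_A + T_B = T₀.
T_A = T₀·b/(a+b) = 339000·1380/3310 = 141300 N·m; T_B = 197700 N·m.

141000 N·m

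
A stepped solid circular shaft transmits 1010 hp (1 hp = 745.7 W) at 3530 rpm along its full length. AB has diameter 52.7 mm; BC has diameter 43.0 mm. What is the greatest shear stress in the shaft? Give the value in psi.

18900 psi

ω = 2π·3530/60 = 369.7 rad/s, so T = P/ω = 1010×745.7 / 369.7 = 2037 N·m.
Under the same torque, τ_max = 16T/(πd³) is largest where d is smallest — segment BC (d = 43.0 mm).
τ_max = 16·2037/(π·(0.0430)³) = 1.305×10^8 Pa.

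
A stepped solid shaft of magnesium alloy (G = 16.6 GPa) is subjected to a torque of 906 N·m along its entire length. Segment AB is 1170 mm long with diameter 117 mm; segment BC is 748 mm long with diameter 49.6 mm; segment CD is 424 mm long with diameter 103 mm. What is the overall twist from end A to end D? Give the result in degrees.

J_AB = π(0.117)⁴/32 = 1.84×10^-5 m⁴; J_BC = π(0.0496)⁴/32 = 5.94×10^-7 m⁴; J_CD = π(0.103)⁴/32 = 1.10×10^-5 m⁴.
θ = (T/G)·Σ L_i/J_i = (906.0/16.6×10⁹)·(1.17/1.84×10^-5 + 0.748/5.94×10^-7 + 0.424/1.10×10^-5) = 0.07427 rad.

4.26°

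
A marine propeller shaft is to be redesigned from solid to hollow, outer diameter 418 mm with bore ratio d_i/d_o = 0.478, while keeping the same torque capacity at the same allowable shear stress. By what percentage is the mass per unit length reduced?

Equal τ_max and T ⇒ the solid shaft needs d_s³ = d_o³(1−k⁴), so d_s = 418·(1−0.478⁴)^(1/3) = 410.6 mm.
Area ratio A_h/A_s = d_o²(1−k²)/d_s² = (1−k²)/(1−k⁴)^(2/3) = 0.7996.
Mass saving = 1 − 0.7996 = 20.0 %.

20.0 %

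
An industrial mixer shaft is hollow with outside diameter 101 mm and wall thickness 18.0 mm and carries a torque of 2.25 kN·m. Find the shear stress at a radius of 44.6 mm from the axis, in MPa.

11.9 MPa

J = π(d_o⁴ − d_i⁴)/32 = π(0.101⁴ − 0.0650⁴)/32 = 8.464×10^-6 m⁴.
Shear stress varies linearly with radius: τ = T·r/J = 2250 × 0.0446 / 8.464×10^-6 = 1.186×10^7 Pa.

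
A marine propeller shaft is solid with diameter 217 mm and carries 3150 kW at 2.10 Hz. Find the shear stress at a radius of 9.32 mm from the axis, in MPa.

10.2 MPa

ω = 2π·2.10 = 13.19 rad/s, so T = P/ω = 3150×10³ / 13.19 = 238700 N·m.
J = πd⁴/32 = π(0.217)⁴/32 = 2.177×10^-4 m⁴.
Shear stress varies linearly with radius: τ = T·r/J = 238700 × 0.00932 / 2.177×10^-4 = 1.022×10^7 Pa.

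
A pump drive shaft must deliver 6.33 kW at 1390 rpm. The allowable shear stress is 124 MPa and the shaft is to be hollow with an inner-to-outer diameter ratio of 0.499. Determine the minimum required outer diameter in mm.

12.4 mm

ω = 2π·1390/60 = 145.6 rad/s, so T = P/ω = 6.33×10³ / 145.6 = 43.49 N·m.
For a hollow shaft with d_i/d_o = 0.499: τ_max = 16T/(π d_o³ (1−k⁴)), so d_o = [16T/(π τ_allow (1−k⁴))]^(1/3) = [16·43.49/(π·1.24×10^8·0.9380)]^(1/3) = 0.01239 m.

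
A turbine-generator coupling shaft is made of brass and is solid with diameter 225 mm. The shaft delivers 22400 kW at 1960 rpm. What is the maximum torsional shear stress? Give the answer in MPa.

ω = 2π·1960/60 = 205.3 rad/s, so T = P/ω = 22400×10³ / 205.3 = 109100 N·m.
J = πd⁴/32 = π(0.225)⁴/32 = 2.516×10^-4 m⁴.
τ_max = T·r/J = 109100 × 0.113 / 2.516×10^-4 = 4.880×10^7 Pa.

48.8 MPa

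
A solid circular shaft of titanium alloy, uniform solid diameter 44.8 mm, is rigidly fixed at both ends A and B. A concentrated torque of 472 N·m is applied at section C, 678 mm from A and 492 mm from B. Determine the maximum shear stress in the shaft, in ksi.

With uniform GJ and both ends fixed, compatibility θ_AC = θ_CB gives T_A·a = T_B·b, together with T_A + T_B = T₀.
T_A = T₀·b/(a+b) = 472.0·492/1170 = 198.5 N·m; T_B = 273.5 N·m.
τ in each portion: τ_AC = 1.12×10^7 Pa, τ_CB = 1.55×10^7 Pa; maximum is in CB.
τ_max = T_CB·r/J = 273.5·0.0224/3.95×10^-7 = 1.549×10^7 Pa.

2.25 ksi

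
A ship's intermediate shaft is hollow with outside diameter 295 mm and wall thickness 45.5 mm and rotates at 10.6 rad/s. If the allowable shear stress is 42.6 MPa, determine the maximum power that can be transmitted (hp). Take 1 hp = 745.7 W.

J = π(d_o⁴ − d_i⁴)/32 = π(0.295⁴ − 0.204⁴)/32 = 5.735×10^-4 m⁴.
T_max = τ_allow·J/r = 4.26×10^7 × 5.735×10^-4 / 0.147 = 165600 N·m.
ω = 10.6 rad/s, so P_max = T_max·ω = 1.756×10^6 W.

2350 hp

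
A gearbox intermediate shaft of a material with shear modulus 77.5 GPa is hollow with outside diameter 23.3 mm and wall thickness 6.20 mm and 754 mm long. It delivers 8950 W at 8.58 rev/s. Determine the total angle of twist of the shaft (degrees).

ω = 2π·8.58 = 53.91 rad/s, so T = P/ω = 8950 / 53.91 = 166.0 N·m.
J = π(d_o⁴ − d_i⁴)/32 = π(0.0233⁴ − 0.0109⁴)/32 = 2.755×10^-8 m⁴.
θ = T·L/(G·J) = 166.0 × 0.754 / (77.5×10⁹ × 2.755×10^-8) = 0.05863 rad.

3.36°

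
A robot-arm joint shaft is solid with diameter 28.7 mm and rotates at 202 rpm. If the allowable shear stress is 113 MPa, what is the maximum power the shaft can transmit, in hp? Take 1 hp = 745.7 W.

14.9 hp

J = πd⁴/32 = π(0.0287)⁴/32 = 6.661×10^-8 m⁴.
T_max = τ_allow·J/r = 1.13×10^8 × 6.661×10^-8 / 0.0143 = 524.5 N·m.
ω = 2π·202/60 = 21.15 rad/s, so P_max = T_max·ω = 1.110×10^4 W.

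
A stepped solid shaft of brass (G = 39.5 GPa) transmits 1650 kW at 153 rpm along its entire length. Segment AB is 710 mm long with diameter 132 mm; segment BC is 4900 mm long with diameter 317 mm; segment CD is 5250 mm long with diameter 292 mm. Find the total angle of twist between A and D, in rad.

ω = 2π·153/60 = 16.02 rad/s, so T = P/ω = 1650×10³ / 16.02 = 103000 N·m.
J_AB = π(0.132)⁴/32 = 2.98×10^-5 m⁴; J_BC = π(0.317)⁴/32 = 9.91×10^-4 m⁴; J_CD = π(0.292)⁴/32 = 7.14×10^-4 m⁴.
θ = (T/G)·Σ L_i/J_i = (103000/39.5×10⁹)·(0.710/2.98×10^-5 + 4.90/9.91×10^-4 + 5.25/7.14×10^-4) = 0.09417 rad.

0.0942 rad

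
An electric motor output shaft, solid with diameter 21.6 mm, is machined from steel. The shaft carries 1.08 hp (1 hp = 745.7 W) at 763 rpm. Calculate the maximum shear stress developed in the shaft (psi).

ω = 2π·763/60 = 79.90 rad/s, so T = P/ω = 1.08×745.7 / 79.90 = 10.08 N·m.
J = πd⁴/32 = π(0.0216)⁴/32 = 2.137×10^-8 m⁴.
τ_max = T·r/J = 10.08 × 0.0108 / 2.137×10^-8 = 5.094×10^6 Pa.

739 psi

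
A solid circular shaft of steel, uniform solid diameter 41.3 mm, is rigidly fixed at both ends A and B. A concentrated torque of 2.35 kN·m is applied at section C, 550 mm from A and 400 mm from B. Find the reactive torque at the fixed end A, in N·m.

989 N·m

With uniform GJ and both ends fixed, compatibility θ_AC = θ_CB gives T_A·a = T_B·b, together with T_A + T_B = T₀.
T_A = T₀·b/(a+b) = 2350·400/950.0 = 989.5 N·m; T_B = 1361 N·m.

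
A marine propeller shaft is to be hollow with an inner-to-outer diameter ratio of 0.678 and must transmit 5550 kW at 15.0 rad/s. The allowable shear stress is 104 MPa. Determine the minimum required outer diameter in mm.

ω = 15.0 rad/s, so T = P/ω = 5550×10³ / 15.00 = 370000 N·m.
For a hollow shaft with d_i/d_o = 0.678: τ_max = 16T/(π d_o³ (1−k⁴)), so d_o = [16T/(π τ_allow (1−k⁴))]^(1/3) = [16·370000/(π·1.04×10^8·0.7887)]^(1/3) = 0.2843 m.

284 mm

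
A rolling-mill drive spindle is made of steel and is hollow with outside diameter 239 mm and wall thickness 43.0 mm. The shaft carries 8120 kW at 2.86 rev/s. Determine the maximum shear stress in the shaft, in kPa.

ω = 2π·2.86 = 17.97 rad/s, so T = P/ω = 8120×10³ / 17.97 = 451900 N·m.
J = π(d_o⁴ − d_i⁴)/32 = π(0.239⁴ − 0.153⁴)/32 = 2.665×10^-4 m⁴.
τ_max = T·r/J = 451900 × 0.119 / 2.665×10^-4 = 2.026×10^8 Pa.

203000 kPa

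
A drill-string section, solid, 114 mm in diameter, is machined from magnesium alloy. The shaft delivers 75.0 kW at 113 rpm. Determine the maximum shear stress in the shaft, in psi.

ω = 2π·113/60 = 11.83 rad/s, so T = P/ω = 75.0×10³ / 11.83 = 6338 N·m.
J = πd⁴/32 = π(0.114)⁴/32 = 1.658×10^-5 m⁴.
τ_max = T·r/J = 6338 × 0.0570 / 1.658×10^-5 = 2.179×10^7 Pa.

3160 psi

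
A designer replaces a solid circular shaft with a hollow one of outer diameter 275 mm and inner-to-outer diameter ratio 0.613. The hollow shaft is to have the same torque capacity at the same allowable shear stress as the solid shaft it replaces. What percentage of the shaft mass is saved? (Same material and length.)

30.9 %

Equal τ_max and T ⇒ the solid shaft needs d_s³ = d_o³(1−k⁴), so d_s = 275·(1−0.613⁴)^(1/3) = 261.4 mm.
Area ratio A_h/A_s = d_o²(1−k²)/d_s² = (1−k²)/(1−k⁴)^(2/3) = 0.6909.
Mass saving = 1 − 0.6909 = 30.9 %.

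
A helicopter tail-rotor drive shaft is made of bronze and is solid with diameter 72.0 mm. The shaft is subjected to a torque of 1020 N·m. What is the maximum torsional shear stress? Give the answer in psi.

J = πd⁴/32 = π(0.0720)⁴/32 = 2.638×10^-6 m⁴.
τ_max = T·r/J = 1020 × 0.0360 / 2.638×10^-6 = 1.392×10^7 Pa.

2020 psi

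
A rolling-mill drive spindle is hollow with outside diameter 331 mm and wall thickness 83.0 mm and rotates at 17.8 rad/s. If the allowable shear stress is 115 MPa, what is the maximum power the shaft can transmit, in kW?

J = π(d_o⁴ − d_i⁴)/32 = π(0.331⁴ − 0.165⁴)/32 = 1.106×10^-3 m⁴.
T_max = τ_allow·J/r = 1.15×10^8 × 1.106×10^-3 / 0.166 = 768300 N·m.
ω = 17.8 rad/s, so P_max = T_max·ω = 1.368×10^7 W.

13700 kW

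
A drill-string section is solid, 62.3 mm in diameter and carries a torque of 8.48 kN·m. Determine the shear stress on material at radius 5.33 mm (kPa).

J = πd⁴/32 = π(0.0623)⁴/32 = 1.479×10^-6 m⁴.
Shear stress varies linearly with radius: τ = T·r/J = 8480 × 0.00533 / 1.479×10^-6 = 3.056×10^7 Pa.

30600 kPa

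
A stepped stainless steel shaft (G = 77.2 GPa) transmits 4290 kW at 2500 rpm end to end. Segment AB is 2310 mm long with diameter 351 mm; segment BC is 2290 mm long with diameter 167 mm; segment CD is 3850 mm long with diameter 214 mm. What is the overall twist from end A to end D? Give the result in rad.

ω = 2π·2500/60 = 261.8 rad/s, so T = P/ω = 4290×10³ / 261.8 = 16390 N·m.
J_AB = π(0.351)⁴/32 = 1.49×10^-3 m⁴; J_BC = π(0.167)⁴/32 = 7.64×10^-5 m⁴; J_CD = π(0.214)⁴/32 = 2.06×10^-4 m⁴.
θ = (T/G)·Σ L_i/J_i = (16390/77.2×10⁹)·(2.31/1.49×10^-3 + 2.29/7.64×10^-5 + 3.85/2.06×10^-4) = 0.01066 rad.

0.0107 rad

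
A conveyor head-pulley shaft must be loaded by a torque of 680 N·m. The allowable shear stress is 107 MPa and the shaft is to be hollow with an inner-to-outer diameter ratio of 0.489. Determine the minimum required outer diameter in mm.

For a hollow shaft with d_i/d_o = 0.489: τ_max = 16T/(π d_o³ (1−k⁴)), so d_o = [16T/(π τ_allow (1−k⁴))]^(1/3) = [16·680.0/(π·1.07×10^8·0.9428)]^(1/3) = 0.03250 m.

32.5 mm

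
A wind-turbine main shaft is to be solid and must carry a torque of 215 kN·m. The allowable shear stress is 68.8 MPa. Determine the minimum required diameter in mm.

252 mm

For a solid shaft τ_max = 16T/(πd³), so d = (16T/(π τ_allow))^(1/3) = (16·215000/(π·6.88×10^7))^(1/3) = 0.2515 m.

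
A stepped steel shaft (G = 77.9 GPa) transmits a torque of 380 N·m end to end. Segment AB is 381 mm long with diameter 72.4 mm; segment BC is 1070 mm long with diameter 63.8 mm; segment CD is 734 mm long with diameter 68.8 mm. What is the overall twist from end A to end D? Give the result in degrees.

0.317°

J_AB = π(0.0724)⁴/32 = 2.70×10^-6 m⁴; J_BC = π(0.0638)⁴/32 = 1.63×10^-6 m⁴; J_CD = π(0.0688)⁴/32 = 2.20×10^-6 m⁴.
θ = (T/G)·Σ L_i/J_i = (380.0/77.9×10⁹)·(0.381/2.70×10^-6 + 1.07/1.63×10^-6 + 0.734/2.20×10^-6) = 5.526×10^-3 rad.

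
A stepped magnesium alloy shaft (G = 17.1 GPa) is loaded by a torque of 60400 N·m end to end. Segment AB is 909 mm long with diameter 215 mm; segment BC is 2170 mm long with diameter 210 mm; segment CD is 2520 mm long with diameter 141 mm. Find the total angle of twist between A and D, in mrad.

J_AB = π(0.215)⁴/32 = 2.10×10^-4 m⁴; J_BC = π(0.210)⁴/32 = 1.91×10^-4 m⁴; J_CD = π(0.141)⁴/32 = 3.88×10^-5 m⁴.
θ = (T/G)·Σ L_i/J_i = (60400/17.1×10⁹)·(0.909/2.10×10^-4 + 2.17/1.91×10^-4 + 2.52/3.88×10^-5) = 0.2848 rad.

285 mrad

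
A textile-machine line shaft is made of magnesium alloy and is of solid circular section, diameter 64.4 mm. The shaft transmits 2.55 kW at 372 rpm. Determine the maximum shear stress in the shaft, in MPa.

ω = 2π·372/60 = 38.96 rad/s, so T = P/ω = 2.55×10³ / 38.96 = 65.46 N·m.
J = πd⁴/32 = π(0.0644)⁴/32 = 1.689×10^-6 m⁴.
τ_max = T·r/J = 65.46 × 0.0322 / 1.689×10^-6 = 1.248×10^6 Pa.

1.25 MPa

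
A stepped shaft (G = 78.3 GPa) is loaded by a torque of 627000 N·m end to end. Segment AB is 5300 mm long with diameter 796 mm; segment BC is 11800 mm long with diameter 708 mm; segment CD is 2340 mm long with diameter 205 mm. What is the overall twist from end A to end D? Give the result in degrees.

6.47°

J_AB = π(0.796)⁴/32 = 0.0394 m⁴; J_BC = π(0.708)⁴/32 = 0.0247 m⁴; J_CD = π(0.205)⁴/32 = 1.73×10^-4 m⁴.
θ = (T/G)·Σ L_i/J_i = (627000/78.3×10⁹)·(5.30/0.0394 + 11.8/0.0247 + 2.34/1.73×10^-4) = 0.1130 rad.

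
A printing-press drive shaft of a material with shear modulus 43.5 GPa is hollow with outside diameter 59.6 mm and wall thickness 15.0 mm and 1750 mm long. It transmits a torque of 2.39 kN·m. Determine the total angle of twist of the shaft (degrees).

4.74°

J = π(d_o⁴ − d_i⁴)/32 = π(0.0596⁴ − 0.0296⁴)/32 = 1.163×10^-6 m⁴.
θ = T·L/(G·J) = 2390 × 1.75 / (43.5×10⁹ × 1.163×10^-6) = 0.08265 rad.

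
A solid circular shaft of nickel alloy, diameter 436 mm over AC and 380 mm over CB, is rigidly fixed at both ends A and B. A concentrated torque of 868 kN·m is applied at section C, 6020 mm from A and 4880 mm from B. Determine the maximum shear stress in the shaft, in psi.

4860 psi

Compatibility: T_A·a/J_AC = T_B·b/J_CB with T_A + T_B = T₀.
J_AC = 3.55×10^-3 m⁴, J_CB = 2.05×10^-3 m⁴, so T_A = T₀·(J_AC/a)/((J_AC/a)+(J_CB/b)) = 507100 N·m, T_B = 360900 N·m.
τ in each portion: τ_AC = 3.12×10^7 Pa, τ_CB = 3.35×10^7 Pa; maximum is in CB.
τ_max = T_CB·r/J = 360900·0.190/2.05×10^-3 = 3.350×10^7 Pa.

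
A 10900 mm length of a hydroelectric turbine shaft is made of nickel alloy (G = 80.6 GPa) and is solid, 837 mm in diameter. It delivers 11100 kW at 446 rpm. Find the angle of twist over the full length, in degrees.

0.0382°

ω = 2π·446/60 = 46.71 rad/s, so T = P/ω = 11100×10³ / 46.71 = 237700 N·m.
J = πd⁴/32 = π(0.837)⁴/32 = 0.04818 m⁴.
θ = T·L/(G·J) = 237700 × 10.9 / (80.6×10⁹ × 0.04818) = 6.670×10^-4 rad.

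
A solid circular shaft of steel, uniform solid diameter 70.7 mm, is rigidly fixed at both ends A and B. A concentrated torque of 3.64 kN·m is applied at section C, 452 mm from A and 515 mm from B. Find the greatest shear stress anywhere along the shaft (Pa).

With uniform GJ and both ends fixed, compatibility θ_AC = θ_CB gives T_A·a = T_B·b, together with T_A + T_B = T₀.
T_A = T₀·b/(a+b) = 3640·515/967.0 = 1939 N·m; T_B = 1701 N·m.
τ in each portion: τ_AC = 2.79×10^7 Pa, τ_CB = 2.45×10^7 Pa; maximum is in AC.
τ_max = T_AC·r/J = 1939·0.0353/2.45×10^-6 = 2.794×10^7 Pa.

2.79e7 Pa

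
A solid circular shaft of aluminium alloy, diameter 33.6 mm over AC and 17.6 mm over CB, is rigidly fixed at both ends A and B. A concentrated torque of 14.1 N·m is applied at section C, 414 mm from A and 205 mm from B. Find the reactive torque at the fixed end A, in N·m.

Compatibility: T_A·a/J_AC = T_B·b/J_CB with T_A + T_B = T₀.
J_AC = 1.25×10^-7 m⁴, J_CB = 9.42×10^-9 m⁴, so T_A = T₀·(J_AC/a)/((J_AC/a)+(J_CB/b)) = 12.24 N·m, T_B = 1.861 N·m.

12.2 N·m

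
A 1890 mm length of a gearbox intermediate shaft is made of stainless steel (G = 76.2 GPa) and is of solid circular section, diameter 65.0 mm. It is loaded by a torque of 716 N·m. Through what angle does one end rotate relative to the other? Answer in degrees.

0.581°

J = πd⁴/32 = π(0.0650)⁴/32 = 1.752×10^-6 m⁴.
θ = T·L/(G·J) = 716.0 × 1.89 / (76.2×10⁹ × 1.752×10^-6) = 0.01013 rad.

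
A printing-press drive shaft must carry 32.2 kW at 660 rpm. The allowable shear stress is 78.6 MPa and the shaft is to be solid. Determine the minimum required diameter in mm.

31.1 mm

ω = 2π·660/60 = 69.12 rad/s, so T = P/ω = 32.2×10³ / 69.12 = 465.9 N·m.
For a solid shaft τ_max = 16T/(πd³), so d = (16T/(π τ_allow))^(1/3) = (16·465.9/(π·7.86×10^7))^(1/3) = 0.03114 m.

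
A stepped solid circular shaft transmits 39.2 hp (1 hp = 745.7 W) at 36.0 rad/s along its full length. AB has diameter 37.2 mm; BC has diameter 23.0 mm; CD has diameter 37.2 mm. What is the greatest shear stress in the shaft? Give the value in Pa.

ω = 36.0 rad/s, so T = P/ω = 39.2×745.7 / 36.00 = 812.0 N·m.
Under the same torque, τ_max = 16T/(πd³) is largest where d is smallest — segment BC (d = 23.0 mm).
τ_max = 16·812.0/(π·(0.0230)³) = 3.399×10^8 Pa.

3.40e8 Pa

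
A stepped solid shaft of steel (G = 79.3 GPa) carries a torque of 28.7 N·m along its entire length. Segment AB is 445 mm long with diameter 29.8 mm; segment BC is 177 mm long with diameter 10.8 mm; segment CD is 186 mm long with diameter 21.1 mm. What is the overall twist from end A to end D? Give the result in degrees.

3.07°

J_AB = π(0.0298)⁴/32 = 7.74×10^-8 m⁴; J_BC = π(0.0108)⁴/32 = 1.34×10^-9 m⁴; J_CD = π(0.0211)⁴/32 = 1.95×10^-8 m⁴.
θ = (T/G)·Σ L_i/J_i = (28.70/79.3×10⁹)·(0.445/7.74×10^-8 + 0.177/1.34×10^-9 + 0.186/1.95×10^-8) = 0.05350 rad.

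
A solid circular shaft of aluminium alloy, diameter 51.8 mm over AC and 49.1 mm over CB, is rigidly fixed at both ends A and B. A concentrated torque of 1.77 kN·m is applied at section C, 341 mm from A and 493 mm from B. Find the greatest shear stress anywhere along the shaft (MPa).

Compatibility: T_A·a/J_AC = T_B·b/J_CB with T_A + T_B = T₀.
J_AC = 7.07×10^-7 m⁴, J_CB = 5.71×10^-7 m⁴, so T_A = T₀·(J_AC/a)/((J_AC/a)+(J_CB/b)) = 1136 N·m, T_B = 634.2 N·m.
τ in each portion: τ_AC = 4.16×10^7 Pa, τ_CB = 2.73×10^7 Pa; maximum is in AC.
τ_max = T_AC·r/J = 1136·0.0259/7.07×10^-7 = 4.162×10^7 Pa.

41.6 MPa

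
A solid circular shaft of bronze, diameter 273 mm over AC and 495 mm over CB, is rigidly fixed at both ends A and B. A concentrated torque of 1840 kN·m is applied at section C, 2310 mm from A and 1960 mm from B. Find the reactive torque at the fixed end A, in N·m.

Compatibility: T_A·a/J_AC = T_B·b/J_CB with T_A + T_B = T₀.
J_AC = 5.45×10^-4 m⁴, J_CB = 5.89×10^-3 m⁴, so T_A = T₀·(J_AC/a)/((J_AC/a)+(J_CB/b)) = 133900 N·m, T_B = 1.706e6 N·m.

134000 N·m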